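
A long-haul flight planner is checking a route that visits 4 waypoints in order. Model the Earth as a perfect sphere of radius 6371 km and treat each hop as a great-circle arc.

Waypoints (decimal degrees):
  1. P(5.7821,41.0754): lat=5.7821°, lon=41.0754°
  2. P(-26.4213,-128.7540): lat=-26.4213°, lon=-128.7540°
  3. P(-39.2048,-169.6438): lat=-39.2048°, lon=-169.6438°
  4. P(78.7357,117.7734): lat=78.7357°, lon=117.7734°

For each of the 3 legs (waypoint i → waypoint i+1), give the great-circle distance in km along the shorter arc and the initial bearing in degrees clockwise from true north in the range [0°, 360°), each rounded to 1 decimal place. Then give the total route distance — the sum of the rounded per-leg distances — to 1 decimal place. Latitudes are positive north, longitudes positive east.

Leg 1: dist=17479.1 km, bearing=204.1°
Leg 2: dist=4037.0 km, bearing=238.9°
Leg 3: dist=13907.4 km, bearing=346.8°
Total: 35423.5 km

Leg 1: φ1=0.1009167, φ2=-0.4611387, Δφ=-0.5620554, Δλ=-2.9640822 rad; a=sin²(Δφ/2)+cosφ1·cosφ2·sin²(Δλ/2)=0.9609089436; c=2·atan2(√a, √(1-a))=2.743540794; dist=6371·c=17479.098 ≈ 17479.1 km; running total=17479.1 km
Leg 1 bearing: y=sinΔλ·cosφ2=-0.15813532, x=cosφ1·sinφ2-sinφ1·cosφ2·cosΔλ=-0.35389971; θ=atan2(y, x)=-155.9232° <0 so +360° → 204.0768° ≈ 204.1°
Leg 2: φ1=-0.4611387, φ2=-0.6842528, Δφ=-0.2231142, Δλ=-0.7136616 rad; a=sin²(Δφ/2)+cosφ1·cosφ2·sin²(Δλ/2)=0.0970659080; c=2·atan2(√a, √(1-a))=0.633656027; dist=6371·c=4037.023 ≈ 4037.0 km; running total=21516.1 km
Leg 2 bearing: y=sinΔλ·cosφ2=-0.50724884, x=cosφ1·sinφ2-sinφ1·cosφ2·cosΔλ=-0.30540970; θ=atan2(y, x)=-121.0517° <0 so +360° → 238.9483° ≈ 238.9°
Leg 3: φ1=-0.6842528, φ2=1.3741972, Δφ=2.0584500, Δλ=5.0163765 rad; a=sin²(Δφ/2)+cosφ1·cosφ2·sin²(Δλ/2)=0.7873053442; c=2·atan2(√a, √(1-a))=2.182924713; dist=6371·c=13907.413 ≈ 13907.4 km; running total=35423.5 km
Leg 3 bearing: y=sinΔλ·cosφ2=-0.18637909, x=cosφ1·sinφ2-sinφ1·cosφ2·cosΔλ=0.79692245; θ=atan2(y, x)=-13.1634° <0 so +360° → 346.8366° ≈ 346.8°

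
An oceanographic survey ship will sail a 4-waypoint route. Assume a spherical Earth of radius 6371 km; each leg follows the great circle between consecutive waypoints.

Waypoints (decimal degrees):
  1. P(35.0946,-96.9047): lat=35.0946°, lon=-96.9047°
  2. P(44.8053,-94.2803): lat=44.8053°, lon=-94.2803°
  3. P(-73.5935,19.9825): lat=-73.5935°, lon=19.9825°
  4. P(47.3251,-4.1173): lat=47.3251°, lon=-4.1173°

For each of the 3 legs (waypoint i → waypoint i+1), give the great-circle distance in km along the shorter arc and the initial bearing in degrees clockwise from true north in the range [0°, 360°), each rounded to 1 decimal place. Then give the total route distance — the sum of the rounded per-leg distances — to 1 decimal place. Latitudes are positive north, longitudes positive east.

Leg 1: dist=1102.5 km, bearing=10.9°
Leg 2: dist=15491.6 km, bearing=156.7°
Leg 3: dist=13570.2 km, bearing=340.9°
Total: 30164.3 km

Leg 1: φ1=0.6125163, φ2=0.7820000, Δφ=0.1694837, Δλ=0.0458044 rad; a=sin²(Δφ/2)+cosφ1·cosφ2·sin²(Δλ/2)=0.0074684429; c=2·atan2(√a, √(1-a))=0.173056174; dist=6371·c=1102.541 ≈ 1102.5 km; running total=1102.5 km
Leg 1 bearing: y=sinΔλ·cosφ2=0.03248713, x=cosφ1·sinφ2-sinφ1·cosφ2·cosΔλ=0.16910129; θ=atan2(y, x)=10.8750° ≈ 10.9°
Leg 2: φ1=0.7820000, φ2=-1.2844489, Δφ=-2.0664489, Δλ=1.9942621 rad; a=sin²(Δφ/2)+cosφ1·cosφ2·sin²(Δλ/2)=0.8791773631; c=2·atan2(√a, √(1-a))=2.431581685; dist=6371·c=15491.607 ≈ 15491.6 km; running total=16594.1 km
Leg 2 bearing: y=sinΔλ·cosφ2=0.25750153, x=cosφ1·sinφ2-sinφ1·cosφ2·cosΔλ=-0.59882474; θ=atan2(y, x)=156.7317° ≈ 156.7°
Leg 3: φ1=-1.2844489, φ2=0.8259788, Δφ=2.1104277, Δλ=-0.4206209 rad; a=sin²(Δφ/2)+cosφ1·cosφ2·sin²(Δλ/2)=0.7652539388; c=2·atan2(√a, √(1-a))=2.129995918; dist=6371·c=13570.204 ≈ 13570.2 km; running total=30164.3 km
Leg 3 bearing: y=sinΔλ·cosφ2=-0.27677960, x=cosφ1·sinφ2-sinφ1·cosφ2·cosΔλ=0.80122060; θ=atan2(y, x)=-19.0573° <0 so +360° → 340.9427° ≈ 340.9°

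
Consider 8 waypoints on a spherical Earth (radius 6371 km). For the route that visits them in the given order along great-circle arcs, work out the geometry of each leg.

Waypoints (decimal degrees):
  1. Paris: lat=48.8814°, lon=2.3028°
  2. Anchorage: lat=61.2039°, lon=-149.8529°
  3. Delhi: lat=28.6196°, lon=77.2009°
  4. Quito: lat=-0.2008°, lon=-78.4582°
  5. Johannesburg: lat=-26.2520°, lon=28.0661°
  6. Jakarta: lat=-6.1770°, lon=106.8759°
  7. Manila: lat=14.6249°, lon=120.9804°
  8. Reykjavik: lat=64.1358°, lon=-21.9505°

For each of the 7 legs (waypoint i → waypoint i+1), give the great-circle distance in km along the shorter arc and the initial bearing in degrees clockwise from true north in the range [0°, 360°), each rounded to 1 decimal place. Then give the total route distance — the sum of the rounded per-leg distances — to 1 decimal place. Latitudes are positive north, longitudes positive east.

Leg 1: dist=7523.5 km, bearing=345.9°
Leg 2: dist=9166.2 km, bearing=319.6°
Leg 3: dist=15930.9 km, bearing=316.4°
Leg 4: dist=11640.6 km, bearing=117.3°
Leg 5: dist=8590.2 km, bearing=90.7°
Leg 6: dist=2787.3 km, bearing=33.8°
Leg 7: dist=10707.2 km, bearing=344.7°
Total: 66345.9 km

Leg 1: φ1=0.8531414, φ2=1.0682096, Δφ=0.2150682, Δλ=-2.6556179 rad; a=sin²(Δφ/2)+cosφ1·cosφ2·sin²(Δλ/2)=0.3099527394; c=2·atan2(√a, √(1-a))=1.180897842; dist=6371·c=7523.500 ≈ 7523.5 km; running total=7523.5 km
Leg 1 bearing: y=sinΔλ·cosφ2=-0.22498504, x=cosφ1·sinφ2-sinφ1·cosφ2·cosΔλ=0.89716770; θ=atan2(y, x)=-14.0779° <0 so +360° → 345.9221° ≈ 345.9°
Leg 2: φ1=1.0682096, φ2=0.4995063, Δφ=-0.5687033, Δλ=3.9628364 rad; a=sin²(Δφ/2)+cosφ1·cosφ2·sin²(Δλ/2)=0.4341630518; c=2·atan2(√a, √(1-a))=1.438738937; dist=6371·c=9166.206 ≈ 9166.2 km; running total=16689.7 km
Leg 2 bearing: y=sinΔλ·cosφ2=-0.64255816, x=cosφ1·sinφ2-sinφ1·cosφ2·cosΔλ=0.75483839; θ=atan2(y, x)=-40.4062° <0 so +360° → 319.5938° ≈ 319.6°
Leg 3: φ1=0.4995063, φ2=-0.0035046, Δφ=-0.5030109, Δλ=-2.7167638 rad; a=sin²(Δφ/2)+cosφ1·cosφ2·sin²(Δλ/2)=0.9007314860; c=2·atan2(√a, √(1-a))=2.500533810; dist=6371·c=15930.901 ≈ 15930.9 km; running total=32620.6 km
Leg 3 bearing: y=sinΔλ·cosφ2=-0.41216232, x=cosφ1·sinφ2-sinφ1·cosφ2·cosΔλ=0.43333512; θ=atan2(y, x)=-43.5655° <0 so +360° → 316.4345° ≈ 316.4°
Leg 4: φ1=-0.0035046, φ2=-0.4581838, Δφ=-0.4546792, Δλ=1.8591998 rad; a=sin²(Δφ/2)+cosφ1·cosφ2·sin²(Δλ/2)=0.6267670962; c=2·atan2(√a, √(1-a))=1.827128410; dist=6371·c=11640.635 ≈ 11640.6 km; running total=44261.2 km
Leg 4 bearing: y=sinΔλ·cosφ2=0.85981637, x=cosφ1·sinφ2-sinφ1·cosφ2·cosΔλ=-0.44321126; θ=atan2(y, x)=117.2698° ≈ 117.3°
Leg 5: φ1=-0.4581838, φ2=-0.1078090, Δφ=0.3503748, Δλ=1.3754905 rad; a=sin²(Δφ/2)+cosφ1·cosφ2·sin²(Δλ/2)=0.3896833638; c=2·atan2(√a, √(1-a))=1.348332631; dist=6371·c=8590.227 ≈ 8590.2 km; running total=52851.4 km
Leg 5 bearing: y=sinΔλ·cosφ2=0.97529298, x=cosφ1·sinφ2-sinφ1·cosφ2·cosΔλ=-0.01116093; θ=atan2(y, x)=90.6556° ≈ 90.7°
Leg 6: φ1=-0.1078090, φ2=0.2552527, Δφ=0.3630616, Δλ=0.2461700 rad; a=sin²(Δφ/2)+cosφ1·cosφ2·sin²(Δλ/2)=0.0470935421; c=2·atan2(√a, √(1-a))=0.437501812; dist=6371·c=2787.324 ≈ 2787.3 km; running total=55638.7 km
Leg 6 bearing: y=sinΔλ·cosφ2=0.23579548, x=cosφ1·sinφ2-sinφ1·cosφ2·cosΔλ=0.35199923; θ=atan2(y, x)=33.8171° ≈ 33.8°
Leg 7: φ1=0.2552527, φ2=1.1193809, Δφ=0.8641282, Δλ=-2.4946148 rad; a=sin²(Δφ/2)+cosφ1·cosφ2·sin²(Δλ/2)=0.5548017675; c=2·atan2(√a, √(1-a))=1.680620500; dist=6371·c=10707.233 ≈ 10707.2 km; running total=66345.9 km
Leg 7 bearing: y=sinΔλ·cosφ2=-0.26295555, x=cosφ1·sinφ2-sinφ1·cosφ2·cosΔλ=0.95856218; θ=atan2(y, x)=-15.3402° <0 so +360° → 344.6598° ≈ 344.7°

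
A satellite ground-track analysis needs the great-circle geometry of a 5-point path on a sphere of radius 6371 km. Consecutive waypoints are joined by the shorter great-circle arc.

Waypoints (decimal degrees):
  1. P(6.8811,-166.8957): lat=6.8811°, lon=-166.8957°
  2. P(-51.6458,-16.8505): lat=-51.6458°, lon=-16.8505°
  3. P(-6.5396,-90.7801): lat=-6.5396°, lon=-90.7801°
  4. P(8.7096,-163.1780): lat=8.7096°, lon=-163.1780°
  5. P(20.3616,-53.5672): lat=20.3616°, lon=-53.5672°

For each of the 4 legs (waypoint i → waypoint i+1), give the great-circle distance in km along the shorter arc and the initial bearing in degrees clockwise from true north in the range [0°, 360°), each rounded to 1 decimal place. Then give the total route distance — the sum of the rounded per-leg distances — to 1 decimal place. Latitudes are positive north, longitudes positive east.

Leg 1: φ1=0.1200979, φ2=-0.9013893, Δφ=-1.0214871, Δλ=2.6187828 rad; a=sin²(Δφ/2)+cosφ1·cosφ2·sin²(Δλ/2)=0.8138561569; c=2·atan2(√a, √(1-a))=2.249407256; dist=6371·c=14330.974 ≈ 14331.0 km; running total=14331.0 km
Leg 1 bearing: y=sinΔλ·cosφ2=0.30983653, x=cosφ1·sinφ2-sinφ1·cosφ2·cosΔλ=-0.71412784; θ=atan2(y, x)=156.5456° ≈ 156.5°
Leg 2: φ1=-0.9013893, φ2=-0.1141376, Δφ=0.7872517, Δλ=-1.2903149 rad; a=sin²(Δφ/2)+cosφ1·cosφ2·sin²(Δλ/2)=0.3700173940; c=2·atan2(√a, √(1-a))=1.307810151; dist=6371·c=8332.058 ≈ 8332.1 km; running total=22663.1 km
Leg 2 bearing: y=sinΔλ·cosφ2=-0.95466993, x=cosφ1·sinφ2-sinφ1·cosφ2·cosΔλ=0.14499451; θ=atan2(y, x)=-81.3640° <0 so +360° → 278.6360° ≈ 278.6°
Leg 3: φ1=-0.1141376, φ2=0.1520112, Δφ=0.2661487, Δλ=-1.2635817 rad; a=sin²(Δφ/2)+cosφ1·cosφ2·sin²(Δλ/2)=0.3601366157; c=2·atan2(√a, √(1-a))=1.287286822; dist=6371·c=8201.304 ≈ 8201.3 km; running total=30864.4 km
Leg 3 bearing: y=sinΔλ·cosφ2=-0.94218802, x=cosφ1·sinφ2-sinφ1·cosφ2·cosΔλ=0.18448487; θ=atan2(y, x)=-78.9214° <0 so +360° → 281.0786° ≈ 281.1°
Leg 4: φ1=0.1520112, φ2=0.3553770, Δφ=0.2033658, Δλ=1.9130694 rad; a=sin²(Δφ/2)+cosφ1·cosφ2·sin²(Δλ/2)=0.6291705642; c=2·atan2(√a, √(1-a))=1.832100972; dist=6371·c=11672.315 ≈ 11672.3 km; running total=42536.7 km
Leg 4 bearing: y=sinΔλ·cosφ2=0.88313407, x=cosφ1·sinφ2-sinφ1·cosφ2·cosΔλ=0.39157896; θ=atan2(y, x)=66.0876° ≈ 66.1°

Leg 1: dist=14331.0 km, bearing=156.5°
Leg 2: dist=8332.1 km, bearing=278.6°
Leg 3: dist=8201.3 km, bearing=281.1°
Leg 4: dist=11672.3 km, bearing=66.1°
Total: 42536.7 km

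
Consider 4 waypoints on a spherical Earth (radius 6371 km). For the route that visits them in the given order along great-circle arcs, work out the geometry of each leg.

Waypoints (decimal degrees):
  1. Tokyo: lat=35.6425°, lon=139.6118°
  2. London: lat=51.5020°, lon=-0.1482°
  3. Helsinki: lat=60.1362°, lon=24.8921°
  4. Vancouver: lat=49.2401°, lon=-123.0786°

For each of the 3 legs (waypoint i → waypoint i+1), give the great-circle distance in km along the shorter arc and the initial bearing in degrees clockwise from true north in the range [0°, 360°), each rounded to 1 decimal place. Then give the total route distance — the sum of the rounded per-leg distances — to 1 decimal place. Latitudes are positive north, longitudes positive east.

Leg 1: dist=9561.8 km, bearing=336.2°
Leg 2: dist=1818.6 km, bearing=48.5°
Leg 3: dist=7515.5 km, bearing=338.0°
Total: 18895.9 km

Leg 1: φ1=0.6220790, φ2=0.8988795, Δφ=0.2768005, Δλ=-2.4392722 rad; a=sin²(Δφ/2)+cosφ1·cosφ2·sin²(Δλ/2)=0.4650496412; c=2·atan2(√a, √(1-a))=1.500838560; dist=6371·c=9561.842 ≈ 9561.8 km; running total=9561.8 km
Leg 1 bearing: y=sinΔλ·cosφ2=-0.40212106, x=cosφ1·sinφ2-sinφ1·cosφ2·cosΔλ=0.91291431; θ=atan2(y, x)=-23.7726° <0 so +360° → 336.2274° ≈ 336.2°
Leg 2: φ1=0.8988795, φ2=1.0495747, Δφ=0.1506952, Δλ=0.4370357 rad; a=sin²(Δφ/2)+cosφ1·cosφ2·sin²(Δλ/2)=0.0202331098; c=2·atan2(√a, √(1-a))=0.285454454; dist=6371·c=1818.630 ≈ 1818.6 km; running total=11380.4 km
Leg 2 bearing: y=sinΔλ·cosφ2=0.21075587, x=cosφ1·sinφ2-sinφ1·cosφ2·cosΔλ=0.18675354; θ=atan2(y, x)=48.4554° ≈ 48.5°
Leg 3: φ1=1.0495747, φ2=0.8594019, Δφ=-0.1901728, Δλ=-2.5825759 rad; a=sin²(Δφ/2)+cosφ1·cosφ2·sin²(Δλ/2)=0.3093706532; c=2·atan2(√a, √(1-a))=1.179638880; dist=6371·c=7515.479 ≈ 7515.5 km; running total=18895.9 km
Leg 3 bearing: y=sinΔλ·cosφ2=-0.34626243, x=cosφ1·sinφ2-sinφ1·cosφ2·cosΔλ=0.85717218; θ=atan2(y, x)=-21.9967° <0 so +360° → 338.0033° ≈ 338.0°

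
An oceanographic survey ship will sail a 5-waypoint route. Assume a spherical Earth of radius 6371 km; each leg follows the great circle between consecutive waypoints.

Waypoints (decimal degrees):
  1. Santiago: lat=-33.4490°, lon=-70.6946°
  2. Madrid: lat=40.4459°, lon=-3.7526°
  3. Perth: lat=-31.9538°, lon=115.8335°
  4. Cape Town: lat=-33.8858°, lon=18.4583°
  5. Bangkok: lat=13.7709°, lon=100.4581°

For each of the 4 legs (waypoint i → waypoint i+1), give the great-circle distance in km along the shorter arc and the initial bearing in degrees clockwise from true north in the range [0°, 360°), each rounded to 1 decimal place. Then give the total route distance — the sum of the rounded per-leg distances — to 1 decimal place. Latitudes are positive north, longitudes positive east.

Leg 1: φ1=-0.5837952, φ2=0.7059141, Δφ=1.2897093, Δλ=1.1683583 rad; a=sin²(Δφ/2)+cosφ1·cosφ2·sin²(Δλ/2)=0.5544398308; c=2·atan2(√a, √(1-a))=1.679892268; dist=6371·c=10702.594 ≈ 10702.6 km; running total=10702.6 km
Leg 1 bearing: y=sinΔλ·cosφ2=0.70022018, x=cosφ1·sinφ2-sinφ1·cosφ2·cosΔλ=0.70557560; θ=atan2(y, x)=44.7817° ≈ 44.8°
Leg 2: φ1=0.7059141, φ2=-0.5576990, Δφ=-1.2636131, Δλ=2.0871712 rad; a=sin²(Δφ/2)+cosφ1·cosφ2·sin²(Δλ/2)=0.8310677351; c=2·atan2(√a, √(1-a))=2.294461146; dist=6371·c=14618.012 ≈ 14618.0 km; running total=25320.6 km
Leg 2 bearing: y=sinΔλ·cosφ2=0.73784646, x=cosφ1·sinφ2-sinφ1·cosφ2·cosΔλ=-0.13099319; θ=atan2(y, x)=100.0671° ≈ 100.1°
Leg 3: φ1=-0.5576990, φ2=-0.5914188, Δφ=-0.0337198, Δλ=-1.6995178 rad; a=sin²(Δφ/2)+cosφ1·cosφ2·sin²(Δλ/2)=0.3976734362; c=2·atan2(√a, √(1-a))=1.364687006; dist=6371·c=8694.421 ≈ 8694.4 km; running total=34015.0 km
Leg 3 bearing: y=sinΔλ·cosφ2=-0.82328250, x=cosφ1·sinφ2-sinφ1·cosφ2·cosΔλ=-0.52945540; θ=atan2(y, x)=-122.7452° <0 so +360° → 237.2548° ≈ 237.3°
Leg 4: φ1=-0.5914188, φ2=0.2403475, Δφ=0.8317663, Δλ=1.4311665 rad; a=sin²(Δφ/2)+cosφ1·cosφ2·sin²(Δλ/2)=0.5102501936; c=2·atan2(√a, √(1-a))=1.591298150; dist=6371·c=10138.161 ≈ 10138.2 km; running total=44153.2 km
Leg 4 bearing: y=sinΔλ·cosφ2=0.96180264, x=cosφ1·sinφ2-sinφ1·cosφ2·cosΔλ=0.27297511; θ=atan2(y, x)=74.1552° ≈ 74.2°

Leg 1: dist=10702.6 km, bearing=44.8°
Leg 2: dist=14618.0 km, bearing=100.1°
Leg 3: dist=8694.4 km, bearing=237.3°
Leg 4: dist=10138.2 km, bearing=74.2°
Total: 44153.2 km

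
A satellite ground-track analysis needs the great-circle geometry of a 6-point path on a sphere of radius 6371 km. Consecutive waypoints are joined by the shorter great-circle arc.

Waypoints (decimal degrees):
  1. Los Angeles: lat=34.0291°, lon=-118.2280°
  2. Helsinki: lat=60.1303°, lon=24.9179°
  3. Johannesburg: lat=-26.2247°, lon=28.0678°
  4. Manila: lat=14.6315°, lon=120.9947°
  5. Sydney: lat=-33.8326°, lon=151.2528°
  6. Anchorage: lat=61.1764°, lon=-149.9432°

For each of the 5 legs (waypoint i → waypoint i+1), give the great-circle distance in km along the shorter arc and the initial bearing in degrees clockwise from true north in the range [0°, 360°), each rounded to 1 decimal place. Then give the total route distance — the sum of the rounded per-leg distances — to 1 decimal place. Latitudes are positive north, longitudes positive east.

Leg 1: dist=9016.0 km, bearing=17.6°
Leg 2: dist=9606.5 km, bearing=177.2°
Leg 3: dist=11005.1 km, bearing=78.0°
Leg 4: dist=6269.9 km, bearing=149.8°
Leg 5: dist=11818.0 km, bearing=25.4°
Total: 47715.5 km

Leg 1: φ1=0.5939198, φ2=1.0494717, Δφ=0.4555519, Δλ=2.4983673 rad; a=sin²(Δφ/2)+cosφ1·cosφ2·sin²(Δλ/2)=0.4224940511; c=2·atan2(√a, √(1-a))=1.415156830; dist=6371·c=9015.964 ≈ 9016.0 km; running total=9016.0 km
Leg 1 bearing: y=sinΔλ·cosφ2=0.29870767, x=cosφ1·sinφ2-sinφ1·cosφ2·cosΔλ=0.94167141; θ=atan2(y, x)=17.5996° ≈ 17.6°
Leg 2: φ1=1.0494717, φ2=-0.4577074, Δφ=-1.5071791, Δλ=0.0549761 rad; a=sin²(Δφ/2)+cosφ1·cosφ2·sin²(Δλ/2)=0.4685503143; c=2·atan2(√a, √(1-a))=1.507855406; dist=6371·c=9606.547 ≈ 9606.5 km; running total=18622.5 km
Leg 2 bearing: y=sinΔλ·cosφ2=0.04929248, x=cosφ1·sinφ2-sinφ1·cosφ2·cosΔλ=-0.99680185; θ=atan2(y, x)=177.1690° ≈ 177.2°
Leg 3: φ1=-0.4577074, φ2=0.2553678, Δφ=0.7130752, Δλ=1.6218804 rad; a=sin²(Δφ/2)+cosφ1·cosφ2·sin²(Δλ/2)=0.5779715661; c=2·atan2(√a, √(1-a))=1.727378522; dist=6371·c=11005.129 ≈ 11005.1 km; running total=29627.6 km
Leg 3 bearing: y=sinΔλ·cosφ2=0.96630824, x=cosφ1·sinφ2-sinφ1·cosφ2·cosΔλ=0.20476846; θ=atan2(y, x)=78.0356° ≈ 78.0°
Leg 4: φ1=0.2553678, φ2=-0.5904903, Δφ=-0.8458581, Δλ=0.5281035 rad; a=sin²(Δφ/2)+cosφ1·cosφ2·sin²(Δλ/2)=0.2232037463; c=2·atan2(√a, √(1-a))=0.984124410; dist=6371·c=6269.857 ≈ 6269.9 km; running total=35897.5 km
Leg 4 bearing: y=sinΔλ·cosφ2=0.41857027, x=cosφ1·sinφ2-sinφ1·cosφ2·cosΔλ=-0.71995435; θ=atan2(y, x)=149.8269° ≈ 149.8°
Leg 5: φ1=-0.5904903, φ2=1.0677296, Δφ=1.6582199, Δλ=-5.2568619 rad; a=sin²(Δφ/2)+cosφ1·cosφ2·sin²(Δλ/2)=0.6401776341; c=2·atan2(√a, √(1-a))=1.854960527; dist=6371·c=11817.954 ≈ 11818.0 km; running total=47715.5 km
Leg 5 bearing: y=sinΔλ·cosφ2=0.41240102, x=cosφ1·sinφ2-sinφ1·cosφ2·cosΔλ=0.86679082; θ=atan2(y, x)=25.4441° ≈ 25.4°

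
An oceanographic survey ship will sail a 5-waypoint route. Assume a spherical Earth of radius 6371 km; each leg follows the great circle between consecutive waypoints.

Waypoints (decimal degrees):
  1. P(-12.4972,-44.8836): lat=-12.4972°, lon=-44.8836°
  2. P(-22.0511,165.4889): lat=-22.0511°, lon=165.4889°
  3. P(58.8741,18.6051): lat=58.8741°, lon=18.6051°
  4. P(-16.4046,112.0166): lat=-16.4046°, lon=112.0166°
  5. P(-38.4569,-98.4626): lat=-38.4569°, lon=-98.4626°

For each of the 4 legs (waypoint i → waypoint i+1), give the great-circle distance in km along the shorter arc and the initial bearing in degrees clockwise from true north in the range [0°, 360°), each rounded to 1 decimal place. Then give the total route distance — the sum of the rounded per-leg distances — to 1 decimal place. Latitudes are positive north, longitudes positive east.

Leg 1: φ1=-0.2181173, φ2=-0.3848643, Δφ=-0.1667470, Δλ=3.6716928 rad; a=sin²(Δφ/2)+cosφ1·cosφ2·sin²(Δλ/2)=0.8497291085; c=2·atan2(√a, √(1-a))=2.345435457; dist=6371·c=14942.769 ≈ 14942.8 km; running total=14942.8 km
Leg 1 bearing: y=sinΔλ·cosφ2=-0.46863334, x=cosφ1·sinφ2-sinφ1·cosφ2·cosΔλ=-0.53957483; θ=atan2(y, x)=-139.0249° <0 so +360° → 220.9751° ≈ 221.0°
Leg 2: φ1=-0.3848643, φ2=1.0275469, Δφ=1.4124112, Δλ=-2.5636059 rad; a=sin²(Δφ/2)+cosφ1·cosφ2·sin²(Δλ/2)=0.8613333507; c=2·atan2(√a, √(1-a))=2.378448999; dist=6371·c=15153.099 ≈ 15153.1 km; running total=30095.9 km
Leg 2 bearing: y=sinΔλ·cosφ2=-0.28241364, x=cosφ1·sinφ2-sinφ1·cosφ2·cosΔλ=0.63086875; θ=atan2(y, x)=-24.1161° <0 so +360° → 335.8839° ≈ 335.9°
Leg 3: φ1=1.0275469, φ2=-0.2863143, Δφ=-1.3138612, Δλ=1.6303382 rad; a=sin²(Δφ/2)+cosφ1·cosφ2·sin²(Δλ/2)=0.6356338536; c=2·atan2(√a, √(1-a))=1.845506207; dist=6371·c=11757.720 ≈ 11757.7 km; running total=41853.6 km
Leg 3 bearing: y=sinΔλ·cosφ2=0.95759135, x=cosφ1·sinφ2-sinφ1·cosφ2·cosΔλ=-0.09712179; θ=atan2(y, x)=95.7913° ≈ 95.8°
Leg 4: φ1=-0.2863143, φ2=-0.6711995, Δφ=-0.3848852, Δλ=-3.6735550 rad; a=sin²(Δφ/2)+cosφ1·cosφ2·sin²(Δλ/2)=0.7358746599; c=2·atan2(√a, √(1-a))=2.062070011; dist=6371·c=13137.448 ≈ 13137.4 km; running total=54991.0 km
Leg 4 bearing: y=sinΔλ·cosφ2=0.39719625, x=cosφ1·sinφ2-sinφ1·cosφ2·cosΔλ=-0.78720246; θ=atan2(y, x)=153.2260° ≈ 153.2°

Leg 1: dist=14942.8 km, bearing=221.0°
Leg 2: dist=15153.1 km, bearing=335.9°
Leg 3: dist=11757.7 km, bearing=95.8°
Leg 4: dist=13137.4 km, bearing=153.2°
Total: 54991.0 km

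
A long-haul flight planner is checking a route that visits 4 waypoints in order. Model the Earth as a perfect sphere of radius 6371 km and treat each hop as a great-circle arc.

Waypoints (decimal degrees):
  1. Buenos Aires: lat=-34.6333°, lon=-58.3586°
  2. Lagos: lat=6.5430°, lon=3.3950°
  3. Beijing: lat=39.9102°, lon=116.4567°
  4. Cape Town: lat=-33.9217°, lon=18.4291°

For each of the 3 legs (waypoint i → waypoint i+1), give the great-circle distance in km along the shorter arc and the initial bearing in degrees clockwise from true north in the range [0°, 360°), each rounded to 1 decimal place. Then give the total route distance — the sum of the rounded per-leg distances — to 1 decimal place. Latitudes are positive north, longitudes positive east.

Leg 1: φ1=-0.6044651, φ2=0.1141969, Δφ=0.7186620, Δλ=1.0778036 rad; a=sin²(Δφ/2)+cosφ1·cosφ2·sin²(Δλ/2)=0.3389455850; c=2·atan2(√a, √(1-a))=1.242840128; dist=6371·c=7918.134 ≈ 7918.1 km; running total=7918.1 km
Leg 1 bearing: y=sinΔλ·cosφ2=0.87518270, x=cosφ1·sinφ2-sinφ1·cosφ2·cosΔλ=0.36097249; θ=atan2(y, x)=67.5861° ≈ 67.6°
Leg 2: φ1=0.1141969, φ2=0.6965644, Δφ=0.5823675, Δλ=1.9732989 rad; a=sin²(Δφ/2)+cosφ1·cosφ2·sin²(Δλ/2)=0.6127028833; c=2·atan2(√a, √(1-a))=1.798155828; dist=6371·c=11456.051 ≈ 11456.1 km; running total=19374.2 km
Leg 2 bearing: y=sinΔλ·cosφ2=0.70575096, x=cosφ1·sinφ2-sinφ1·cosφ2·cosΔλ=0.67164561; θ=atan2(y, x)=46.4184° ≈ 46.4°
Leg 3: φ1=0.6965644, φ2=-0.5920454, Δφ=-1.2886097, Δλ=-1.7109044 rad; a=sin²(Δφ/2)+cosφ1·cosφ2·sin²(Δλ/2)=0.7234652326; c=2·atan2(√a, √(1-a))=2.034127412; dist=6371·c=12959.426 ≈ 12959.4 km; running total=32333.6 km
Leg 3 bearing: y=sinΔλ·cosφ2=-0.82166969, x=cosφ1·sinφ2-sinφ1·cosφ2·cosΔλ=-0.35371185; θ=atan2(y, x)=-113.2909° <0 so +360° → 246.7091° ≈ 246.7°

Leg 1: dist=7918.1 km, bearing=67.6°
Leg 2: dist=11456.1 km, bearing=46.4°
Leg 3: dist=12959.4 km, bearing=246.7°
Total: 32333.6 km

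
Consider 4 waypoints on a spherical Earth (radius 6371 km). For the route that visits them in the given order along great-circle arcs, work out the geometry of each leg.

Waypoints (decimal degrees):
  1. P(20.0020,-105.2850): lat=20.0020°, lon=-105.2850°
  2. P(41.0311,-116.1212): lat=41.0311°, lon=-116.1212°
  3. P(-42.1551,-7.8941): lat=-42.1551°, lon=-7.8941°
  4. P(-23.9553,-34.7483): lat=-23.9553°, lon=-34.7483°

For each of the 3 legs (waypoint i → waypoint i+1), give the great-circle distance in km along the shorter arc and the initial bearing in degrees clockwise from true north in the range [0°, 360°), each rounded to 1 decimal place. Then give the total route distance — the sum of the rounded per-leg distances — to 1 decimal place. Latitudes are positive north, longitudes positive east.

Leg 1: φ1=0.3491008, φ2=0.7161278, Δφ=0.3670270, Δλ=-0.1891274 rad; a=sin²(Δφ/2)+cosφ1·cosφ2·sin²(Δλ/2)=0.0396207350; c=2·atan2(√a, √(1-a))=0.400775995; dist=6371·c=2553.344 ≈ 2553.3 km; running total=2553.3 km
Leg 1 bearing: y=sinΔλ·cosφ2=-0.14181986, x=cosφ1·sinφ2-sinφ1·cosφ2·cosΔλ=0.36344306; θ=atan2(y, x)=-21.3163° <0 so +360° → 338.6837° ≈ 338.7°
Leg 2: φ1=0.7161278, φ2=-0.7357453, Δφ=-1.4518731, Δλ=1.8889192 rad; a=sin²(Δφ/2)+cosφ1·cosφ2·sin²(Δλ/2)=0.8077495433; c=2·atan2(√a, √(1-a))=2.233815385; dist=6371·c=14231.638 ≈ 14231.6 km; running total=16784.9 km
Leg 2 bearing: y=sinΔλ·cosφ2=0.70413391, x=cosφ1·sinφ2-sinφ1·cosφ2·cosΔλ=-0.35405693; θ=atan2(y, x)=116.6944° ≈ 116.7°
Leg 3: φ1=-0.7357453, φ2=-0.4180989, Δφ=0.3176464, Δλ=-0.4686942 rad; a=sin²(Δφ/2)+cosφ1·cosφ2·sin²(Δλ/2)=0.0615432195; c=2·atan2(√a, √(1-a))=0.501393645; dist=6371·c=3194.379 ≈ 3194.4 km; running total=19979.3 km
Leg 3 bearing: y=sinΔλ·cosφ2=-0.41281152, x=cosφ1·sinφ2-sinφ1·cosφ2·cosΔλ=0.24618947; θ=atan2(y, x)=-59.1893° <0 so +360° → 300.8107° ≈ 300.8°

Leg 1: dist=2553.3 km, bearing=338.7°
Leg 2: dist=14231.6 km, bearing=116.7°
Leg 3: dist=3194.4 km, bearing=300.8°
Total: 19979.3 km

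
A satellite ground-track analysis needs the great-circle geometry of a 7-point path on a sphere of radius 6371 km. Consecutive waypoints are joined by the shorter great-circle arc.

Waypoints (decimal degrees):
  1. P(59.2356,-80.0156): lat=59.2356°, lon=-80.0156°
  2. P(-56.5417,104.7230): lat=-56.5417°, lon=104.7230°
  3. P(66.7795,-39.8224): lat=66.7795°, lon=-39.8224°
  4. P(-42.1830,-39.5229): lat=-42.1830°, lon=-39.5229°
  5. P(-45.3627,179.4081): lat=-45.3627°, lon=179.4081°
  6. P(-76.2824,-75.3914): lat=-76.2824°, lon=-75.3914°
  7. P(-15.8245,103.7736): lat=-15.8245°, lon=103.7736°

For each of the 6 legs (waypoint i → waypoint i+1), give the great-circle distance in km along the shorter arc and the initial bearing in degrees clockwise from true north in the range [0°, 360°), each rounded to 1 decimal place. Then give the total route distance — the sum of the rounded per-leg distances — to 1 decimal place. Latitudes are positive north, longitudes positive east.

Leg 1: φ1=1.0338563, φ2=-0.9868388, Δφ=-2.0206951, Δλ=3.2242968 rad; a=sin²(Δφ/2)+cosφ1·cosφ2·sin²(Δλ/2)=0.9989654809; c=2·atan2(√a, √(1-a))=3.077253676; dist=6371·c=19605.183 ≈ 19605.2 km; running total=19605.2 km
Leg 1 bearing: y=sinΔλ·cosφ2=-0.04554532, x=cosφ1·sinφ2-sinφ1·cosφ2·cosΔλ=0.04538082; θ=atan2(y, x)=-45.1037° <0 so +360° → 314.8963° ≈ 314.9°
Leg 2: φ1=-0.9868388, φ2=1.1655221, Δφ=2.1523610, Δλ=-2.5227931 rad; a=sin²(Δφ/2)+cosφ1·cosφ2·sin²(Δλ/2)=0.9718861072; c=2·atan2(√a, √(1-a))=2.804657172; dist=6371·c=17868.471 ≈ 17868.5 km; running total=37473.7 km
Leg 2 bearing: y=sinΔλ·cosφ2=-0.22869978, x=cosφ1·sinφ2-sinφ1·cosφ2·cosΔλ=0.23872666; θ=atan2(y, x)=-43.7711° <0 so +360° → 316.2289° ≈ 316.2°
Leg 3: φ1=1.1655221, φ2=-0.7362322, Δφ=-1.9017544, Δλ=0.0052273 rad; a=sin²(Δφ/2)+cosφ1·cosφ2·sin²(Δλ/2)=0.6624766179; c=2·atan2(√a, √(1-a))=1.901758607; dist=6371·c=12116.104 ≈ 12116.1 km; running total=49589.8 km
Leg 3 bearing: y=sinΔλ·cosφ2=0.00387340, x=cosφ1·sinφ2-sinφ1·cosφ2·cosΔλ=-0.94572215; θ=atan2(y, x)=179.7653° ≈ 179.8°
Leg 4: φ1=-0.7362322, φ2=-0.7917285, Δφ=-0.0554962, Δλ=3.8210668 rad; a=sin²(Δφ/2)+cosφ1·cosφ2·sin²(Δλ/2)=0.4635948725; c=2·atan2(√a, √(1-a))=1.497921586; dist=6371·c=9543.258 ≈ 9543.3 km; running total=59133.1 km
Leg 4 bearing: y=sinΔλ·cosφ2=-0.44151295, x=cosφ1·sinφ2-sinφ1·cosφ2·cosΔλ=-0.89429580; θ=atan2(y, x)=-153.7245° <0 so +360° → 206.2755° ≈ 206.3°
Leg 5: φ1=-0.7917285, φ2=-1.3313790, Δφ=-0.5396506, Δλ=-4.4470902 rad; a=sin²(Δφ/2)+cosφ1·cosφ2·sin²(Δλ/2)=0.1762070501; c=2·atan2(√a, √(1-a))=0.866384314; dist=6371·c=5519.734 ≈ 5519.7 km; running total=64652.8 km
Leg 5 bearing: y=sinΔλ·cosφ2=0.22884016, x=cosφ1·sinφ2-sinφ1·cosφ2·cosΔλ=-0.72681819; θ=atan2(y, x)=162.5233° ≈ 162.5°
Leg 6: φ1=-1.3313790, φ2=-0.2761896, Δφ=1.0551894, Δλ=3.1270192 rad; a=sin²(Δφ/2)+cosφ1·cosφ2·sin²(Δλ/2)=0.4816058586; c=2·atan2(√a, √(1-a))=1.533999741; dist=6371·c=9773.112 ≈ 9773.1 km; running total=74425.9 km
Leg 6 bearing: y=sinΔλ·cosφ2=0.01402069, x=cosφ1·sinφ2-sinφ1·cosφ2·cosΔλ=-0.99922472; θ=atan2(y, x)=179.1961° ≈ 179.2°

Leg 1: dist=19605.2 km, bearing=314.9°
Leg 2: dist=17868.5 km, bearing=316.2°
Leg 3: dist=12116.1 km, bearing=179.8°
Leg 4: dist=9543.3 km, bearing=206.3°
Leg 5: dist=5519.7 km, bearing=162.5°
Leg 6: dist=9773.1 km, bearing=179.2°
Total: 74425.9 km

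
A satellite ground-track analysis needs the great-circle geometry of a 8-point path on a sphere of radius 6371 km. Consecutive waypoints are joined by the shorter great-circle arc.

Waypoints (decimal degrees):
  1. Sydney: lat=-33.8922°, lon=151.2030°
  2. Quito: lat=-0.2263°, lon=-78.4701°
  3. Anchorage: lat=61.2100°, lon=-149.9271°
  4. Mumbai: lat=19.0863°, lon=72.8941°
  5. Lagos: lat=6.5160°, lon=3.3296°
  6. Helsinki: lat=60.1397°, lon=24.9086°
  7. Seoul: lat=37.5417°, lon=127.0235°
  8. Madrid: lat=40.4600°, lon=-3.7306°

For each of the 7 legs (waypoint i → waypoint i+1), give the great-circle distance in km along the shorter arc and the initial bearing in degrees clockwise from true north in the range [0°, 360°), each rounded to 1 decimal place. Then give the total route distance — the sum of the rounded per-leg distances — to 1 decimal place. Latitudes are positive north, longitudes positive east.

Leg 1: φ1=-0.5915305, φ2=-0.0039497, Δφ=0.5875808, Δλ=-4.0085518 rad; a=sin²(Δφ/2)+cosφ1·cosφ2·sin²(Δλ/2)=0.7674915420; c=2·atan2(√a, √(1-a))=2.135284052; dist=6371·c=13603.895 ≈ 13603.9 km; running total=13603.9 km
Leg 1 bearing: y=sinΔλ·cosφ2=0.76235864, x=cosφ1·sinφ2-sinφ1·cosφ2·cosΔλ=-0.36414614; θ=atan2(y, x)=115.5318° ≈ 115.5°
Leg 2: φ1=-0.0039497, φ2=1.0683160, Δφ=1.0722657, Δλ=-1.2471599 rad; a=sin²(Δφ/2)+cosφ1·cosφ2·sin²(Δλ/2)=0.4251528903; c=2·atan2(√a, √(1-a))=1.420537326; dist=6371·c=9050.243 ≈ 9050.2 km; running total=22654.1 km
Leg 2 bearing: y=sinΔλ·cosφ2=-0.45659854, x=cosφ1·sinφ2-sinφ1·cosφ2·cosΔλ=0.87698883; θ=atan2(y, x)=-27.5034° <0 so +360° → 332.4966° ≈ 332.5°
Leg 3: φ1=1.0683160, φ2=0.3331188, Δφ=-0.7351973, Δλ=3.8889636 rad; a=sin²(Δφ/2)+cosφ1·cosφ2·sin²(Δλ/2)=0.5236260987; c=2·atan2(√a, √(1-a))=1.618066126; dist=6371·c=10308.699 ≈ 10308.7 km; running total=32962.8 km
Leg 3 bearing: y=sinΔλ·cosφ2=-0.64234698, x=cosφ1·sinφ2-sinφ1·cosφ2·cosΔλ=0.76495594; θ=atan2(y, x)=-40.0208° <0 so +360° → 319.9792° ≈ 320.0°
Leg 4: φ1=0.3331188, φ2=0.1137257, Δφ=-0.2193931, Δλ=-1.2141296 rad; a=sin²(Δφ/2)+cosφ1·cosφ2·sin²(Δλ/2)=0.3175327089; c=2·atan2(√a, √(1-a))=1.197233788; dist=6371·c=7627.576 ≈ 7627.6 km; running total=40590.4 km
Leg 4 bearing: y=sinΔλ·cosφ2=-0.93101258, x=cosφ1·sinφ2-sinφ1·cosφ2·cosΔλ=-0.00619030; θ=atan2(y, x)=-90.3810° <0 so +360° → 269.6190° ≈ 269.6°
Leg 5: φ1=0.1137257, φ2=1.0496358, Δφ=0.9359101, Δλ=0.3766246 rad; a=sin²(Δφ/2)+cosφ1·cosφ2·sin²(Δλ/2)=0.2207924528; c=2·atan2(√a, √(1-a))=0.978322292; dist=6371·c=6232.891 ≈ 6232.9 km; running total=46823.3 km
Leg 5 bearing: y=sinΔλ·cosφ2=0.18311473, x=cosφ1·sinφ2-sinφ1·cosφ2·cosΔλ=0.80909924; θ=atan2(y, x)=12.7523° ≈ 12.8°
Leg 6: φ1=1.0496358, φ2=0.6552263, Δφ=-0.3944095, Δλ=1.7822412 rad; a=sin²(Δφ/2)+cosφ1·cosφ2·sin²(Δλ/2)=0.2772047278; c=2·atan2(√a, √(1-a))=1.108962523; dist=6371·c=7065.200 ≈ 7065.2 km; running total=53888.5 km
Leg 6 bearing: y=sinΔλ·cosφ2=0.77525093, x=cosφ1·sinφ2-sinφ1·cosφ2·cosΔλ=0.44769975; θ=atan2(y, x)=59.9940° ≈ 60.0°
Leg 7: φ1=0.6552263, φ2=0.7061602, Δφ=0.0509339, Δλ=-2.2820896 rad; a=sin²(Δφ/2)+cosφ1·cosφ2·sin²(Δλ/2)=0.4992138967; c=2·atan2(√a, √(1-a))=1.569224120; dist=6371·c=9997.527 ≈ 9997.5 km; running total=63886.0 km
Leg 7 bearing: y=sinΔλ·cosφ2=-0.57636473, x=cosφ1·sinφ2-sinφ1·cosφ2·cosΔλ=0.81719106; θ=atan2(y, x)=-35.1953° <0 so +360° → 324.8047° ≈ 324.8°

Leg 1: dist=13603.9 km, bearing=115.5°
Leg 2: dist=9050.2 km, bearing=332.5°
Leg 3: dist=10308.7 km, bearing=320.0°
Leg 4: dist=7627.6 km, bearing=269.6°
Leg 5: dist=6232.9 km, bearing=12.8°
Leg 6: dist=7065.2 km, bearing=60.0°
Leg 7: dist=9997.5 km, bearing=324.8°
Total: 63886.0 km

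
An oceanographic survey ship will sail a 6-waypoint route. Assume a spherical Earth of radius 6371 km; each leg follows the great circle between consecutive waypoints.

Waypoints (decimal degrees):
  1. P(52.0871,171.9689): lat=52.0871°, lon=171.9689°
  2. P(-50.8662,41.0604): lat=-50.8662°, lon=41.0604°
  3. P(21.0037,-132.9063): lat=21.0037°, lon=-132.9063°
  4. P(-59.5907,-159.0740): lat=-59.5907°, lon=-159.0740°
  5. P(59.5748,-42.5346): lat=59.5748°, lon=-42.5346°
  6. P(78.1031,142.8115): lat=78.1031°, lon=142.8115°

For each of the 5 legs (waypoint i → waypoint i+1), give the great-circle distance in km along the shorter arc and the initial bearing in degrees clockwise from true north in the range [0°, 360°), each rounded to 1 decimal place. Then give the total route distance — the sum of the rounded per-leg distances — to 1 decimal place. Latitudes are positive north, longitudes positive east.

Leg 1: φ1=0.9090914, φ2=-0.8877827, Δφ=-1.7968741, Δλ=-2.2847843 rad; a=sin²(Δφ/2)+cosφ1·cosφ2·sin²(Δλ/2)=0.9329610780; c=2·atan2(√a, √(1-a))=2.617787419; dist=6371·c=16677.924 ≈ 16677.9 km; running total=16677.9 km
Leg 1 bearing: y=sinΔλ·cosφ2=-0.47698314, x=cosφ1·sinφ2-sinφ1·cosφ2·cosΔλ=-0.15055200; θ=atan2(y, x)=-107.5175° <0 so +360° → 252.4825° ≈ 252.5°
Leg 2: φ1=-0.8877827, φ2=0.3665837, Δφ=1.2543664, Δλ=-3.0362917 rad; a=sin²(Δφ/2)+cosφ1·cosφ2·sin²(Δλ/2)=0.9319796169; c=2·atan2(√a, √(1-a))=2.613876210; dist=6371·c=16653.005 ≈ 16653.0 km; running total=33330.9 km
Leg 2 bearing: y=sinΔλ·cosφ2=-0.09812290, x=cosφ1·sinφ2-sinφ1·cosφ2·cosΔλ=-0.49390924; θ=atan2(y, x)=-168.7636° <0 so +360° → 191.2364° ≈ 191.2°
Leg 3: φ1=0.3665837, φ2=-1.0400539, Δφ=-1.4066376, Δλ=-0.4567125 rad; a=sin²(Δφ/2)+cosφ1·cosφ2·sin²(Δλ/2)=0.4425049111; c=2·atan2(√a, √(1-a))=1.455551215; dist=6371·c=9273.317 ≈ 9273.3 km; running total=42604.2 km
Leg 3 bearing: y=sinΔλ·cosφ2=-0.22322261, x=cosφ1·sinφ2-sinφ1·cosφ2·cosΔλ=-0.96796122; θ=atan2(y, x)=-167.0140° <0 so +360° → 192.9860° ≈ 193.0°
Leg 4: φ1=-1.0400539, φ2=1.0397764, Δφ=2.0798303, Δλ=2.0339962 rad; a=sin²(Δφ/2)+cosφ1·cosφ2·sin²(Δλ/2)=0.9290999527; c=2·atan2(√a, √(1-a))=2.602548852; dist=6371·c=16580.839 ≈ 16580.8 km; running total=59185.0 km
Leg 4 bearing: y=sinΔλ·cosφ2=0.45305097, x=cosφ1·sinφ2-sinφ1·cosφ2·cosΔλ=0.24132498; θ=atan2(y, x)=61.9573° ≈ 62.0°
Leg 5: φ1=1.0397764, φ2=1.3631563, Δφ=0.3233798, Δλ=3.2348997 rad; a=sin²(Δφ/2)+cosφ1·cosφ2·sin²(Δλ/2)=0.1300872144; c=2·atan2(√a, √(1-a))=0.737985264; dist=6371·c=4701.704 ≈ 4701.7 km; running total=63886.7 km
Leg 5 bearing: y=sinΔλ·cosφ2=-0.01920746, x=cosφ1·sinφ2-sinφ1·cosφ2·cosΔλ=0.67252450; θ=atan2(y, x)=-1.6359° <0 so +360° → 358.3641° ≈ 358.4°

Leg 1: dist=16677.9 km, bearing=252.5°
Leg 2: dist=16653.0 km, bearing=191.2°
Leg 3: dist=9273.3 km, bearing=193.0°
Leg 4: dist=16580.8 km, bearing=62.0°
Leg 5: dist=4701.7 km, bearing=358.4°
Total: 63886.7 km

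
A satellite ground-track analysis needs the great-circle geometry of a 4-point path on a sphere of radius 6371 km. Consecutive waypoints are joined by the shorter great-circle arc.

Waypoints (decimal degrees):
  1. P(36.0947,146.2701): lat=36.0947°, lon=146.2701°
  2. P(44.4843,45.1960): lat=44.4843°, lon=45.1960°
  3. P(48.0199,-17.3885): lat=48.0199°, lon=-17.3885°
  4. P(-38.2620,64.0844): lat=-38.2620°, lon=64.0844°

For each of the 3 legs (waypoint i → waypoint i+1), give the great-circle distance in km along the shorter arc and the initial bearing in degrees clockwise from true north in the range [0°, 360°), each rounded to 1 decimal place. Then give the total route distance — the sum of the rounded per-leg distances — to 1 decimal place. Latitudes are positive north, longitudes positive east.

Leg 1: dist=8052.5 km, bearing=312.7°
Leg 2: dist=4694.2 km, bearing=297.9°
Leg 3: dist=12507.9 km, bearing=122.8°
Total: 25254.6 km

Leg 1: φ1=0.6299714, φ2=0.7763975, Δφ=0.1464261, Δλ=-1.7640758 rad; a=sin²(Δφ/2)+cosφ1·cosφ2·sin²(Δλ/2)=0.3489631132; c=2·atan2(√a, √(1-a))=1.263929022; dist=6371·c=8052.492 ≈ 8052.5 km; running total=8052.5 km
Leg 1 bearing: y=sinΔλ·cosφ2=-0.70015789, x=cosφ1·sinφ2-sinφ1·cosφ2·cosΔλ=0.64693922; θ=atan2(y, x)=-47.2624° <0 so +360° → 312.7376° ≈ 312.7°
Leg 2: φ1=0.7763975, φ2=0.8381054, Δφ=0.0617079, Δλ=-1.0923056 rad; a=sin²(Δφ/2)+cosφ1·cosφ2·sin²(Δλ/2)=0.1296912388; c=2·atan2(√a, √(1-a))=0.736807401; dist=6371·c=4694.200 ≈ 4694.2 km; running total=12746.7 km
Leg 2 bearing: y=sinΔλ·cosφ2=-0.59375196, x=cosφ1·sinφ2-sinφ1·cosφ2·cosΔλ=0.31455411; θ=atan2(y, x)=-62.0865° <0 so +360° → 297.9135° ≈ 297.9°
Leg 3: φ1=0.8381054, φ2=-0.6677979, Δφ=-1.5059032, Δλ=1.4219704 rad; a=sin²(Δφ/2)+cosφ1·cosφ2·sin²(Δλ/2)=0.6912344308; c=2·atan2(√a, √(1-a))=1.963263170; dist=6371·c=12507.9497 ≈ 12507.9 km; running total=25254.6 km
Leg 3 bearing: y=sinΔλ·cosφ2=0.77650767, x=cosφ1·sinφ2-sinφ1·cosφ2·cosΔλ=-0.50075285; θ=atan2(y, x)=122.8171° ≈ 122.8°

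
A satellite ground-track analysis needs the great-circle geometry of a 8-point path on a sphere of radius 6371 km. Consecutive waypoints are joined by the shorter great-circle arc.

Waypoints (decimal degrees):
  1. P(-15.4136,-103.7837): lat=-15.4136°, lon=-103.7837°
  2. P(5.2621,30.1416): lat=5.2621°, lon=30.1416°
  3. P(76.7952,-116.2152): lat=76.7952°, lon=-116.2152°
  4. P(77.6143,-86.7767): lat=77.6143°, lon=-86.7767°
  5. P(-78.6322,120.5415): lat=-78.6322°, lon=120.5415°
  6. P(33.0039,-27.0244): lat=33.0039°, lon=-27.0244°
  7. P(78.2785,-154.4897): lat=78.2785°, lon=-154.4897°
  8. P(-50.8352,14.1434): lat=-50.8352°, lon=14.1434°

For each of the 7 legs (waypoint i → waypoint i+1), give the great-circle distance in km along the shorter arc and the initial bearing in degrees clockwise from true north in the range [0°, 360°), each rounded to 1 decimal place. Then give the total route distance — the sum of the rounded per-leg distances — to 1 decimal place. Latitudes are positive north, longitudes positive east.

Leg 1: φ1=-0.2690181, φ2=0.0918410, Δφ=0.3608590, Δλ=2.3374374 rad; a=sin²(Δφ/2)+cosφ1·cosφ2·sin²(Δλ/2)=0.8451628149; c=2·atan2(√a, √(1-a))=2.332735360; dist=6371·c=14861.857 ≈ 14861.9 km; running total=14861.9 km
Leg 1 bearing: y=sinΔλ·cosφ2=0.71720944, x=cosφ1·sinφ2-sinφ1·cosφ2·cosΔλ=-0.09519001; θ=atan2(y, x)=97.5603° ≈ 97.6°
Leg 2: φ1=0.0918410, φ2=1.3403291, Δφ=1.2484881, Δλ=-2.5544080 rad; a=sin²(Δφ/2)+cosφ1·cosφ2·sin²(Δλ/2)=0.5500411833; c=2·atan2(√a, √(1-a))=1.671046530; dist=6371·c=10646.237 ≈ 10646.2 km; running total=25508.1 km
Leg 2 bearing: y=sinΔλ·cosφ2=-0.12655600, x=cosφ1·sinφ2-sinφ1·cosφ2·cosΔλ=0.98689771; θ=atan2(y, x)=-7.3075° <0 so +360° → 352.6925° ≈ 352.7°
Leg 3: φ1=1.3403291, φ2=1.3546251, Δφ=0.0142960, Δλ=0.5137988 rad; a=sin²(Δφ/2)+cosφ1·cosφ2·sin²(Δλ/2)=0.0032142364; c=2·atan2(√a, √(1-a))=0.113449302; dist=6371·c=722.786 ≈ 722.8 km; running total=26230.9 km
Leg 3 bearing: y=sinΔλ·cosφ2=0.10542025, x=cosφ1·sinφ2-sinφ1·cosφ2·cosΔλ=0.04125761; θ=atan2(y, x)=68.6265° ≈ 68.6°
Leg 4: φ1=1.3546251, φ2=-1.3723908, Δφ=-2.7270159, Δλ=3.6183852 rad; a=sin²(Δφ/2)+cosφ1·cosφ2·sin²(Δλ/2)=0.9975635150; c=2·atan2(√a, √(1-a))=3.042830993; dist=6371·c=19385.876 ≈ 19385.9 km; running total=45616.8 km
Leg 4 bearing: y=sinΔλ·cosφ2=-0.09045840, x=cosφ1·sinφ2-sinφ1·cosφ2·cosΔλ=-0.03923612; θ=atan2(y, x)=-113.4487° <0 so +360° → 246.5513° ≈ 246.6°
Leg 5: φ1=-1.3723908, φ2=0.5760267, Δφ=1.9484175, Δλ=-2.5755108 rad; a=sin²(Δφ/2)+cosφ1·cosφ2·sin²(Δλ/2)=0.8367625097; c=2·atan2(√a, √(1-a))=2.309763740; dist=6371·c=14715.505 ≈ 14715.5 km; running total=60332.3 km
Leg 5 bearing: y=sinΔλ·cosφ2=-0.44978364, x=cosφ1·sinφ2-sinφ1·cosφ2·cosΔλ=-0.58656519; θ=atan2(y, x)=-142.5187° <0 so +360° → 217.4813° ≈ 217.5°
Leg 6: φ1=0.5760267, φ2=1.3662176, Δφ=0.7901908, Δλ=-2.2246892 rad; a=sin²(Δφ/2)+cosφ1·cosφ2·sin²(Δλ/2)=0.2851484317; c=2·atan2(√a, √(1-a))=1.126632339; dist=6371·c=7177.775 ≈ 7177.8 km; running total=67510.1 km
Leg 6 bearing: y=sinΔλ·cosφ2=-0.16124835, x=cosφ1·sinφ2-sinφ1·cosφ2·cosΔλ=0.88845607; θ=atan2(y, x)=-10.2868° <0 so +360° → 349.7132° ≈ 349.7°
Leg 7: φ1=1.3662176, φ2=-0.8872416, Δφ=-2.2534592, Δλ=2.9432028 rad; a=sin²(Δφ/2)+cosφ1·cosφ2·sin²(Δλ/2)=0.9424753541; c=2·atan2(√a, √(1-a))=2.657184479; dist=6371·c=16928.922 ≈ 16928.9 km; running total=84439.0 km
Leg 7 bearing: y=sinΔλ·cosφ2=0.12447343, x=cosφ1·sinφ2-sinφ1·cosφ2·cosΔλ=0.44874114; θ=atan2(y, x)=15.5031° ≈ 15.5°

Leg 1: dist=14861.9 km, bearing=97.6°
Leg 2: dist=10646.2 km, bearing=352.7°
Leg 3: dist=722.8 km, bearing=68.6°
Leg 4: dist=19385.9 km, bearing=246.6°
Leg 5: dist=14715.5 km, bearing=217.5°
Leg 6: dist=7177.8 km, bearing=349.7°
Leg 7: dist=16928.9 km, bearing=15.5°
Total: 84439.0 km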